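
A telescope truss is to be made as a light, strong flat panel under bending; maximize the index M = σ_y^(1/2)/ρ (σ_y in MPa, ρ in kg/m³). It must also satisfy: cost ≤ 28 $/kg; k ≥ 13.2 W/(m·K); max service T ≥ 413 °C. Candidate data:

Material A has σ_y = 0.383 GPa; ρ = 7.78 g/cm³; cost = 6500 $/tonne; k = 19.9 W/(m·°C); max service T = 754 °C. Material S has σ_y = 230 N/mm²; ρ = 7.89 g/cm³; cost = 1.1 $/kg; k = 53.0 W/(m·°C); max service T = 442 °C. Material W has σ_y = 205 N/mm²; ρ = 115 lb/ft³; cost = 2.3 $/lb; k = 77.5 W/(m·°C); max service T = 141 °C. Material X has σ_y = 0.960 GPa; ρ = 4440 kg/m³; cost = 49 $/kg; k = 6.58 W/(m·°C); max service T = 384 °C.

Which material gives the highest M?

Screen on constraints: cost ≤ 28 $/kg; k ≥ 13.2 W/(m·K); max service T ≥ 413 °C. Survivors: material A, material S.
Convert each candidate to consistent units, then evaluate M:
  material A: σ_y = 383.0 MPa, ρ = 7780 kg/m³
  material S: σ_y = 230.0 MPa, ρ = 7890 kg/m³
  material A: M = 2.52×10⁻³
  material S: M = 1.92×10⁻³
Material A ranks first.

material A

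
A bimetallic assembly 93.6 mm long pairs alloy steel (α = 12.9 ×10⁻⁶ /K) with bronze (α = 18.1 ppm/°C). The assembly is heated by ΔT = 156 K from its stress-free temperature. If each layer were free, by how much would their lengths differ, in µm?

75.9 µm

Δα = |12.9 − 18.1|×10⁻⁶/K = 5.20×10⁻⁶/K.
ΔL_mismatch = Δα·L·ΔT = 5.20×10⁻⁶ × 93.6 mm × 156.0 K = 75.9 µm.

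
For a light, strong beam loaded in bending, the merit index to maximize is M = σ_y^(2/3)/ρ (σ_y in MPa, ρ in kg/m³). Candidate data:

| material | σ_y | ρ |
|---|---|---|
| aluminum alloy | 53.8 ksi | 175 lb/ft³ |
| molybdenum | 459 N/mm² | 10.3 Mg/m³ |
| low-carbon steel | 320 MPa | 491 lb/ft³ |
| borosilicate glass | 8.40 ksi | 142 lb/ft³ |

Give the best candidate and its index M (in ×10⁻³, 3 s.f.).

aluminum alloy, M = 18.4×10⁻³

Convert each candidate to consistent units, then evaluate M:
  aluminum alloy: σ_y = 370.9 MPa, ρ = 2803 kg/m³
  molybdenum: σ_y = 459.0 MPa, ρ = 10300 kg/m³
  low-carbon steel: σ_y = 320.0 MPa, ρ = 7865 kg/m³
  borosilicate glass: σ_y = 57.92 MPa, ρ = 2275 kg/m³
  aluminum alloy: M = 18.4×10⁻³
  borosilicate glass: M = 6.58×10⁻³
  low-carbon steel: M = 5.95×10⁻³
  molybdenum: M = 5.78×10⁻³
Highest index: aluminum alloy.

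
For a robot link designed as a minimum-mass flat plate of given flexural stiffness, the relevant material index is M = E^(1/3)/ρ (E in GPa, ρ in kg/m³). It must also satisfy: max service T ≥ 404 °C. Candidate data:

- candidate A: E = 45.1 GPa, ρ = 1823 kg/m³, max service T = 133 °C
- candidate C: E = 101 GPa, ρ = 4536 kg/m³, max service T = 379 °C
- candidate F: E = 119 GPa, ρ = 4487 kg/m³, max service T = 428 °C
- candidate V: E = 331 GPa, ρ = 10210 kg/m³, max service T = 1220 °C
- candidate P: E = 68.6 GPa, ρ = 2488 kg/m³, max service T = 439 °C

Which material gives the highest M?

Screen on constraints: max service T ≥ 404 °C. Survivors: candidate F, candidate V, candidate P.
Computing M directly (units already consistent):
  candidate P: M = 1.65×10⁻³
  candidate F: M = 1.10×10⁻³
  candidate V: M = 0.678×10⁻³
Candidate P ranks first.

candidate P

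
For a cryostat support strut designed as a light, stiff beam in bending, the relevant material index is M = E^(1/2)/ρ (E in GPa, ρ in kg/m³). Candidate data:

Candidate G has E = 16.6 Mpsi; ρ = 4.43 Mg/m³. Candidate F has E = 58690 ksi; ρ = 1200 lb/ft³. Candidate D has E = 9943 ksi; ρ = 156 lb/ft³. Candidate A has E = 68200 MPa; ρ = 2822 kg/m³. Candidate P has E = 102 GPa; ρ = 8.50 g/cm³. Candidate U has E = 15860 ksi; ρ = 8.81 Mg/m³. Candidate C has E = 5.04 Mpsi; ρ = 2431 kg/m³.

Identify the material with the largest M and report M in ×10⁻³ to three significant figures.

Normalizing units and computing the index:
  candidate G: E = 114.5 GPa, ρ = 4430 kg/m³
  candidate F: E = 404.7 GPa, ρ = 19220 kg/m³
  candidate D: E = 68.55 GPa, ρ = 2499 kg/m³
  candidate A: E = 68.20 GPa, ρ = 2822 kg/m³
  candidate P: E = 102.0 GPa, ρ = 8500 kg/m³
  candidate U: E = 109.4 GPa, ρ = 8810 kg/m³
  candidate C: E = 34.75 GPa, ρ = 2431 kg/m³
  candidate D: M = 3.31×10⁻³
  candidate A: M = 2.93×10⁻³
  candidate C: M = 2.42×10⁻³
  candidate G: M = 2.41×10⁻³
  candidate P: M = 1.19×10⁻³
  candidate U: M = 1.19×10⁻³
  candidate F: M = 1.05×10⁻³
Highest index: candidate D.

candidate D, M = 3.31×10⁻³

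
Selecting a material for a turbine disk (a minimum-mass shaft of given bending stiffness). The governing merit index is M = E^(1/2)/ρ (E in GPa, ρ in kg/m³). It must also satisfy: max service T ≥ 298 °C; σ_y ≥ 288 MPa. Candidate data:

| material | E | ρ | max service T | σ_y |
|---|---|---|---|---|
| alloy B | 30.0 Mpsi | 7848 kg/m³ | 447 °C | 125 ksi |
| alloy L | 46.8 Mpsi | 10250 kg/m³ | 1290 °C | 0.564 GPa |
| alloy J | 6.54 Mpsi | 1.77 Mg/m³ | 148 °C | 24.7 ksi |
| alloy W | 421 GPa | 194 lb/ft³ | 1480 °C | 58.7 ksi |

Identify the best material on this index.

Screen on constraints: max service T ≥ 298 °C; σ_y ≥ 288 MPa. Survivors: alloy B, alloy L, alloy W.
Putting every candidate on a common basis:
  alloy B: E = 206.8 GPa, ρ = 7848 kg/m³
  alloy L: E = 322.7 GPa, ρ = 10250 kg/m³
  alloy W: E = 421.0 GPa, ρ = 3108 kg/m³
  alloy W: M = 6.60×10⁻³
  alloy B: M = 1.83×10⁻³
  alloy L: M = 1.75×10⁻³
Alloy W ranks first.

alloy W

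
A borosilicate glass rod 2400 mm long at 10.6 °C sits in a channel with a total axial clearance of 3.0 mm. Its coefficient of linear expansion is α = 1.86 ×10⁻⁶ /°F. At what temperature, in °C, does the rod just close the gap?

384 °C

α = 1.86×10⁻⁶/°F × 9/5 = 3.35×10⁻⁶/K.
α·L₀·ΔT = 3.0 mm ⇒ ΔT = 3.0 / (3.35×10⁻⁶ × 2400.0) = 373.4 K.
T = 10.6 + 373.4 = 384.0 °C.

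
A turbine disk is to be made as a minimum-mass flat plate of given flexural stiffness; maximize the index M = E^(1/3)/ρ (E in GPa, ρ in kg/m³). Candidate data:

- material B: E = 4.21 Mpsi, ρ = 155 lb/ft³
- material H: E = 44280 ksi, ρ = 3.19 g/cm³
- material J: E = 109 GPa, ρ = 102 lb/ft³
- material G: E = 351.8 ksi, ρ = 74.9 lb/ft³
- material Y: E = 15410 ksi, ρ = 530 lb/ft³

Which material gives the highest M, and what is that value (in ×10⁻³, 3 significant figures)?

material J, M = 2.92×10⁻³

Normalizing units and computing the index:
  material B: E = 29.03 GPa, ρ = 2483 kg/m³
  material H: E = 305.3 GPa, ρ = 3190 kg/m³
  material J: E = 109.0 GPa, ρ = 1634 kg/m³
  material G: E = 2.426 GPa, ρ = 1200 kg/m³
  material Y: E = 106.2 GPa, ρ = 8490 kg/m³
  material J: M = 2.92×10⁻³
  material H: M = 2.11×10⁻³
  material B: M = 1.24×10⁻³
  material G: M = 1.12×10⁻³
  material Y: M = 0.558×10⁻³
The maximum is for material J.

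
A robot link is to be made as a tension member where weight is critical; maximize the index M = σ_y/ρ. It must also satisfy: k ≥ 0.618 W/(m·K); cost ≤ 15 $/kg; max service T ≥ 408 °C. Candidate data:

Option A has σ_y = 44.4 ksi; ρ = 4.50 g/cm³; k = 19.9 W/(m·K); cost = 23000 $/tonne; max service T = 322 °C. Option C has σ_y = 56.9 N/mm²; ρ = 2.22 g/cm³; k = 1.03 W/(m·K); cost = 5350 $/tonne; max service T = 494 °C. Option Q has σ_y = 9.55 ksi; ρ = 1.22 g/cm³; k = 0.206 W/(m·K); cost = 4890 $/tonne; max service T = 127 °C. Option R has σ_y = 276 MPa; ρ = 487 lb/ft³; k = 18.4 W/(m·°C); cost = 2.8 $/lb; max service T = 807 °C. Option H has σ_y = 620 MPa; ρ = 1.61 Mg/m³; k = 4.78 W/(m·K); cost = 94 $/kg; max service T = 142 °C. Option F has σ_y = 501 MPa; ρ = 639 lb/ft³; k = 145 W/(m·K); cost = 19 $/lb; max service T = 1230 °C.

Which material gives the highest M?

option R

Screen on constraints: k ≥ 0.618 W/(m·K); cost ≤ 15 $/kg; max service T ≥ 408 °C. Survivors: option C, option R.
In SI units:
  option C: σ_y = 56.90 MPa, ρ = 2220 kg/m³
  option R: σ_y = 276.0 MPa, ρ = 7801 kg/m³
  option R: M = 35.4 kN·m/kg
  option C: M = 25.6 kN·m/kg
The maximum is for option R.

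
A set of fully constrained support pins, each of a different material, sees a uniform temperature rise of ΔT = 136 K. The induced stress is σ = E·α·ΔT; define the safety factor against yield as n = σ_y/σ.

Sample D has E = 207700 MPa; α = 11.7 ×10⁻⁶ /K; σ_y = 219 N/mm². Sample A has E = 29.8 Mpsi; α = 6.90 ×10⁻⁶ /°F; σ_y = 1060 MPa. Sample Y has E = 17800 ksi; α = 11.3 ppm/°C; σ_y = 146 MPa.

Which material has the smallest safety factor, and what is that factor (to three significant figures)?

sample D, n = 0.663

Converting E to GPa, α to ×10⁻⁶/K, σ_y to MPa, then σ and n for each:
  sample D: E = 207.7, α = 11.7, σ_y = 219.0 → σ = 330 MPa, n = 0.663
  sample A: E = 205.5, α = 12.4, σ_y = 1060 → σ = 347 MPa, n = 3.05
  sample Y: E = 122.7, α = 11.3, σ_y = 146.0 → σ = 189 MPa, n = 0.774
The minimum is sample D at n = 0.663.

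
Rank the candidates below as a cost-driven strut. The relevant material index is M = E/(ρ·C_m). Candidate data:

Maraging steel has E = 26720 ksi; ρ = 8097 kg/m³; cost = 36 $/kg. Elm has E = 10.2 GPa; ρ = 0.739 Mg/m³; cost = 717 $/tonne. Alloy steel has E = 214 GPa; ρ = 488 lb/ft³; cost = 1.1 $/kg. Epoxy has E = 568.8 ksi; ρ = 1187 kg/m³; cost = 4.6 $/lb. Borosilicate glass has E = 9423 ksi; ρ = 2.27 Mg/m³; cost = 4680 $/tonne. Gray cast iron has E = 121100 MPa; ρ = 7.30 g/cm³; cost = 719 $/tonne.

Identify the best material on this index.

alloy steel

Convert each candidate to consistent units, then evaluate M:
  maraging steel: E = 184.2 GPa, ρ = 8097 kg/m³, cost = 36.00 $/kg
  elm: E = 10.20 GPa, ρ = 739.0 kg/m³, cost = 0.7170 $/kg
  alloy steel: E = 214.0 GPa, ρ = 7817 kg/m³, cost = 1.100 $/kg
  epoxy: E = 3.922 GPa, ρ = 1187 kg/m³, cost = 10.14 $/kg
  borosilicate glass: E = 64.97 GPa, ρ = 2270 kg/m³, cost = 4.680 $/kg
  gray cast iron: E = 121.1 GPa, ρ = 7300 kg/m³, cost = 0.7190 $/kg
  alloy steel: M = 24.9 MN·m per $
  gray cast iron: M = 23.1 MN·m per $
  elm: M = 19.3 MN·m per $
  borosilicate glass: M = 6.12 MN·m per $
  maraging steel: M = 0.632 MN·m per $
  epoxy: M = 0.326 MN·m per $
The maximum is for alloy steel.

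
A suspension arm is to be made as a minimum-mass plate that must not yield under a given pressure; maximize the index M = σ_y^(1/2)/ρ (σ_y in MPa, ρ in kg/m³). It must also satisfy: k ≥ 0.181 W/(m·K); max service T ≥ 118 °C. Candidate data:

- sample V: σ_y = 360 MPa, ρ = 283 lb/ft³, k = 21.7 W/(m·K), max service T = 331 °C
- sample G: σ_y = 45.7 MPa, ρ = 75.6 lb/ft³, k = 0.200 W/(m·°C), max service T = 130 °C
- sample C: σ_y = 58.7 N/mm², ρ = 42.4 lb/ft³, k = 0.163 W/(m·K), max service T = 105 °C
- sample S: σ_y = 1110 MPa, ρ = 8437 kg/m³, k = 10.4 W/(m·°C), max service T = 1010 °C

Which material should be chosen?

Screen on constraints: k ≥ 0.181 W/(m·K); max service T ≥ 118 °C. Survivors: sample V, sample G, sample S.
Putting every candidate on a common basis:
  sample V: σ_y = 360.0 MPa, ρ = 4533 kg/m³
  sample G: σ_y = 45.70 MPa, ρ = 1211 kg/m³
  sample S: σ_y = 1110 MPa, ρ = 8437 kg/m³
  sample G: M = 5.58×10⁻³
  sample V: M = 4.19×10⁻³
  sample S: M = 3.95×10⁻³
Highest index: sample G.

sample G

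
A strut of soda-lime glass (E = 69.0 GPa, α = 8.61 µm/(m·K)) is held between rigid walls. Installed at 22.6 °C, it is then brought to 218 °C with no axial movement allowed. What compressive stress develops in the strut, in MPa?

ΔT = 195.4 K. Constrained thermal stress σ = E·α·ΔT = 69.00×10³ MPa × 8.61×10⁻⁶ × 195.4 = 116 MPa (compressive).

116 MPa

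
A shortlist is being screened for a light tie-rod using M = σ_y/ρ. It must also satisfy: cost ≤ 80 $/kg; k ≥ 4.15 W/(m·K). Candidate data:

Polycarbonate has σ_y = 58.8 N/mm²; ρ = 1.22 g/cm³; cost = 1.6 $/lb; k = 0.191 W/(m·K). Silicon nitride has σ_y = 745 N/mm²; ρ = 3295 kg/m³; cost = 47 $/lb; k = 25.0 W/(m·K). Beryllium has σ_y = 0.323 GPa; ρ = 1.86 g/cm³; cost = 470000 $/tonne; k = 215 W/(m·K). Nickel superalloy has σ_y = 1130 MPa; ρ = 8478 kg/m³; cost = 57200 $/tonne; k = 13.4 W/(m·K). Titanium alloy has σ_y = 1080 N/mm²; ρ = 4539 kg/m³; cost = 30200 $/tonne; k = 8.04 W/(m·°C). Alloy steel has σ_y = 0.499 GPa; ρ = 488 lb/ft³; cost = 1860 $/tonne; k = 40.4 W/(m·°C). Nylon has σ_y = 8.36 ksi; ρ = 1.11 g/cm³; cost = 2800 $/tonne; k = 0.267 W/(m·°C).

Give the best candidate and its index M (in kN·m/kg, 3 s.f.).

titanium alloy, M = 238 kN·m/kg

Screen on constraints: cost ≤ 80 $/kg; k ≥ 4.15 W/(m·K). Survivors: nickel superalloy, titanium alloy, alloy steel.
After converting to SI:
  nickel superalloy: σ_y = 1130 MPa, ρ = 8478 kg/m³
  titanium alloy: σ_y = 1080 MPa, ρ = 4539 kg/m³
  alloy steel: σ_y = 499.0 MPa, ρ = 7817 kg/m³
  titanium alloy: M = 238 kN·m/kg
  nickel superalloy: M = 133 kN·m/kg
  alloy steel: M = 63.8 kN·m/kg
Highest index: titanium alloy.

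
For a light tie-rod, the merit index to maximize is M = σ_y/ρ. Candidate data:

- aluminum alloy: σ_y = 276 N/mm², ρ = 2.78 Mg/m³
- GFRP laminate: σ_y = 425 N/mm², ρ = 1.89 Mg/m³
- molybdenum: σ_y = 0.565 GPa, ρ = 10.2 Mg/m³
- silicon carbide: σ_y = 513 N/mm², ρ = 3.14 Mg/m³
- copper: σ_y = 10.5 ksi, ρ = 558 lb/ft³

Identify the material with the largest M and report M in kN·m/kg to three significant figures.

After converting to SI:
  aluminum alloy: σ_y = 276.0 MPa, ρ = 2780 kg/m³
  GFRP laminate: σ_y = 425.0 MPa, ρ = 1890 kg/m³
  molybdenum: σ_y = 565.0 MPa, ρ = 10200 kg/m³
  silicon carbide: σ_y = 513.0 MPa, ρ = 3140 kg/m³
  copper: σ_y = 72.39 MPa, ρ = 8938 kg/m³
  GFRP laminate: M = 225 kN·m/kg
  silicon carbide: M = 163 kN·m/kg
  aluminum alloy: M = 99.3 kN·m/kg
  molybdenum: M = 55.4 kN·m/kg
  copper: M = 8.10 kN·m/kg
GFRP laminate has the largest M.

GFRP laminate, M = 225 kN·m/kg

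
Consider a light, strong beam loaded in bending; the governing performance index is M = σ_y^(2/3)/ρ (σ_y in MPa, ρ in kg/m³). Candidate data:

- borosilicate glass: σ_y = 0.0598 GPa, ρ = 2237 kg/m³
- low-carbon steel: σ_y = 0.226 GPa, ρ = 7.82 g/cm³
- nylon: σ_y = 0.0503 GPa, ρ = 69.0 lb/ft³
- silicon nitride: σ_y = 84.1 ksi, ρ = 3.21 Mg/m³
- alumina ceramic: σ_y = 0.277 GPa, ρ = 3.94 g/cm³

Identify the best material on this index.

After converting to SI:
  borosilicate glass: σ_y = 59.80 MPa, ρ = 2237 kg/m³
  low-carbon steel: σ_y = 226.0 MPa, ρ = 7820 kg/m³
  nylon: σ_y = 50.30 MPa, ρ = 1105 kg/m³
  silicon nitride: σ_y = 579.8 MPa, ρ = 3210 kg/m³
  alumina ceramic: σ_y = 277.0 MPa, ρ = 3940 kg/m³
  silicon nitride: M = 21.7×10⁻³
  nylon: M = 12.3×10⁻³
  alumina ceramic: M = 10.8×10⁻³
  borosilicate glass: M = 6.84×10⁻³
  low-carbon steel: M = 4.74×10⁻³
Silicon nitride has the largest M.

silicon nitride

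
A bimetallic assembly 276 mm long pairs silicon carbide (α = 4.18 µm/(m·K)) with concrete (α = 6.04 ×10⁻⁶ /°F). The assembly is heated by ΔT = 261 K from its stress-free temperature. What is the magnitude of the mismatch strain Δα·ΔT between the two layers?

concrete: α = 6.04×10⁻⁶/°F × 9/5 = 10.9×10⁻⁶/K.
Δα = |4.18 − 10.9|×10⁻⁶/K = 6.69×10⁻⁶/K.
Mismatch strain = Δα·ΔT = 6.69×10⁻⁶ × 261.0 = 1.75×10⁻³.

1.75×10⁻³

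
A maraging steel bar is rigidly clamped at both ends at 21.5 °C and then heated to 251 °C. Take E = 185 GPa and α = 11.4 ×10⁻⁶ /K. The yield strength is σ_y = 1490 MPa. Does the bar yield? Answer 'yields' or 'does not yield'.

ΔT = 229.5 K. Constrained thermal stress σ = E·α·ΔT = 185.0×10³ MPa × 11.4×10⁻⁶ × 229.5 = 484 MPa (compressive).
Compare to σ_y = 1490 MPa: σ < σ_y, so it does not yield.

does not yield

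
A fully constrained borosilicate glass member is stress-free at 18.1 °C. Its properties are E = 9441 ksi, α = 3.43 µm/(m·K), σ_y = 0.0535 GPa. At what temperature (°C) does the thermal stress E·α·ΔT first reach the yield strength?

258 °C

E = 9441 ksi = 65.09 GPa.
σ_y = 0.0535 GPa = 53.50 MPa.
E·α·ΔT = 53.50 MPa ⇒ ΔT = 53.50 / (65.09×10³ × 3.43×10⁻⁶) = 239.6 K.
T = 18.1 + 239.6 = 257.7 °C.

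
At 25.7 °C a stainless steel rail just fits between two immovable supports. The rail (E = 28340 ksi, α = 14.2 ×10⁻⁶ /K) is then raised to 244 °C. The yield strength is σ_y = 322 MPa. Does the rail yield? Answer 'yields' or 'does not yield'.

yields

E = 28340 ksi = 195.4 GPa.
ΔT = 218.3 K. Constrained thermal stress σ = E·α·ΔT = 195.4×10³ MPa × 14.2×10⁻⁶ × 218.3 = 606 MPa (compressive).
Compare to σ_y = 322 MPa: σ ≥ σ_y, so it yields.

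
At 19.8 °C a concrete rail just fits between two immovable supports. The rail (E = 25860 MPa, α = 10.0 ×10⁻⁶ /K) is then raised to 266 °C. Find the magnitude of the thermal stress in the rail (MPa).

63.7 MPa

E = 25860 MPa = 25.86 GPa.
ΔT = 246.2 K. Constrained thermal stress σ = E·α·ΔT = 25.86×10³ MPa × 10.0×10⁻⁶ × 246.2 = 63.7 MPa (compressive).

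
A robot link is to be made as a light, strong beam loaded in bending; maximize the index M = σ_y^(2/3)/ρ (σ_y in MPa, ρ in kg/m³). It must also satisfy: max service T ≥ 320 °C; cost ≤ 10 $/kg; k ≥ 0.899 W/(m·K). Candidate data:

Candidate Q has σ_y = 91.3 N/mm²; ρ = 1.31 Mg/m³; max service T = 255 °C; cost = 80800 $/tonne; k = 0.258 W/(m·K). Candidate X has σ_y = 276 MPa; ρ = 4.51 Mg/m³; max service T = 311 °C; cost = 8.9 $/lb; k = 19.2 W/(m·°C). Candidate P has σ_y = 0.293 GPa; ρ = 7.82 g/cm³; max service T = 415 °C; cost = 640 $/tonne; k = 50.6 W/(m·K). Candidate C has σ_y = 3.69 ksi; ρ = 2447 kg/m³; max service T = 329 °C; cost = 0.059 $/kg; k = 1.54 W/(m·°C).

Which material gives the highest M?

candidate P

Screen on constraints: max service T ≥ 320 °C; cost ≤ 10 $/kg; k ≥ 0.899 W/(m·K). Survivors: candidate P, candidate C.
After converting to SI:
  candidate P: σ_y = 293.0 MPa, ρ = 7820 kg/m³
  candidate C: σ_y = 25.44 MPa, ρ = 2447 kg/m³
  candidate P: M = 5.64×10⁻³
  candidate C: M = 3.54×10⁻³
Highest index: candidate P.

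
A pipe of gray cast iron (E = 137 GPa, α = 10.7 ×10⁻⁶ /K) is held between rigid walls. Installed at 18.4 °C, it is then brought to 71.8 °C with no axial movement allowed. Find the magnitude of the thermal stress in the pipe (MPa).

ΔT = 53.40 K. Constrained thermal stress σ = E·α·ΔT = 137.0×10³ MPa × 10.7×10⁻⁶ × 53.40 = 78.3 MPa (compressive).

78.3 MPa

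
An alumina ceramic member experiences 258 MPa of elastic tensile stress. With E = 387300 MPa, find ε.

6.66×10⁻⁴

E = 387300 MPa = 387.3 GPa = 387300 MPa.
ε = σ/E = 258 / 387300 = 6.66×10⁻⁴.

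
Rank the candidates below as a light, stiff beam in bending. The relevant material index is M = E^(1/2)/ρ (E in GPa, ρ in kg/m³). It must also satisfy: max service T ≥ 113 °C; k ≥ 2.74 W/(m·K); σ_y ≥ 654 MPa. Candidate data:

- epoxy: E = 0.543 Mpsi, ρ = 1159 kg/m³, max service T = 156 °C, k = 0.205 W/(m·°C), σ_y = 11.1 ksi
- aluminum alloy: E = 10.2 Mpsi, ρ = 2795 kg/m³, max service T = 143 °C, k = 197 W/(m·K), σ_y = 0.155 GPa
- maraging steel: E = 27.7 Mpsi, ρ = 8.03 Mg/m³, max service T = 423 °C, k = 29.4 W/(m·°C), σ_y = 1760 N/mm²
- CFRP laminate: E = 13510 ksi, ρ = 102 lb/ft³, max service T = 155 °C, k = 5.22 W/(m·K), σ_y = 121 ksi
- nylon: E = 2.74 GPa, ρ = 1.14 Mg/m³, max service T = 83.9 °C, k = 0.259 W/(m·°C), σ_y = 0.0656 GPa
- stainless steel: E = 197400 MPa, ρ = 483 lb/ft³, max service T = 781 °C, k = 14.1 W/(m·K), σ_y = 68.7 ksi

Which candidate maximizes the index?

CFRP laminate

Screen on constraints: max service T ≥ 113 °C; k ≥ 2.74 W/(m·K); σ_y ≥ 654 MPa. Survivors: maraging steel, CFRP laminate.
In SI units:
  maraging steel: E = 191.0 GPa, ρ = 8030 kg/m³
  CFRP laminate: E = 93.15 GPa, ρ = 1634 kg/m³
  CFRP laminate: M = 5.91×10⁻³
  maraging steel: M = 1.72×10⁻³
Highest index: CFRP laminate.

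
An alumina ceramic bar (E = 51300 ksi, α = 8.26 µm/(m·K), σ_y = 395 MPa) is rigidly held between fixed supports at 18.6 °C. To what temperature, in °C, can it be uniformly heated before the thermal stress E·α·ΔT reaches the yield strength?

E = 51300 ksi = 353.7 GPa.
E·α·ΔT = 395.0 MPa ⇒ ΔT = 395.0 / (353.7×10³ × 8.26×10⁻⁶) = 135.2 K.
T = 18.6 + 135.2 = 153.8 °C.

154 °C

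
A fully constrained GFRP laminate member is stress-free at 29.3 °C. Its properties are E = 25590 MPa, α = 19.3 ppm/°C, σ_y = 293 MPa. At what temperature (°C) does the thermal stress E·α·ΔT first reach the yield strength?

E = 25590 MPa = 25.59 GPa.
E·α·ΔT = 293.0 MPa ⇒ ΔT = 293.0 / (25.59×10³ × 19.3×10⁻⁶) = 593.3 K.
T = 29.3 + 593.3 = 622.6 °C.

623 °C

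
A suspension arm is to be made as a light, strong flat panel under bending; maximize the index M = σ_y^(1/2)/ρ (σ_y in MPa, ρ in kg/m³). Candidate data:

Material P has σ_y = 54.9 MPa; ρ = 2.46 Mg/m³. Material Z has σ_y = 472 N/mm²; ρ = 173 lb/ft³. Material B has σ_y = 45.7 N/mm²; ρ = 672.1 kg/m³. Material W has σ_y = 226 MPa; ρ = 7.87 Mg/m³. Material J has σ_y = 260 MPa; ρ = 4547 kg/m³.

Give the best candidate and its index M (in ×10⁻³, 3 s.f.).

material B, M = 10.1×10⁻³

Convert each candidate to consistent units, then evaluate M:
  material P: σ_y = 54.90 MPa, ρ = 2460 kg/m³
  material Z: σ_y = 472.0 MPa, ρ = 2771 kg/m³
  material B: σ_y = 45.70 MPa, ρ = 672.1 kg/m³
  material W: σ_y = 226.0 MPa, ρ = 7870 kg/m³
  material J: σ_y = 260.0 MPa, ρ = 4547 kg/m³
  material B: M = 10.1×10⁻³
  material Z: M = 7.84×10⁻³
  material J: M = 3.55×10⁻³
  material P: M = 3.01×10⁻³
  material W: M = 1.91×10⁻³
Material B ranks first.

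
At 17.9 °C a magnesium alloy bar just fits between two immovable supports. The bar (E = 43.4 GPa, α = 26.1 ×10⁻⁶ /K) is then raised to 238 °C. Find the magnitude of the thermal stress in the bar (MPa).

249 MPa

ΔT = 220.1 K. Constrained thermal stress σ = E·α·ΔT = 43.40×10³ MPa × 26.1×10⁻⁶ × 220.1 = 249 MPa (compressive).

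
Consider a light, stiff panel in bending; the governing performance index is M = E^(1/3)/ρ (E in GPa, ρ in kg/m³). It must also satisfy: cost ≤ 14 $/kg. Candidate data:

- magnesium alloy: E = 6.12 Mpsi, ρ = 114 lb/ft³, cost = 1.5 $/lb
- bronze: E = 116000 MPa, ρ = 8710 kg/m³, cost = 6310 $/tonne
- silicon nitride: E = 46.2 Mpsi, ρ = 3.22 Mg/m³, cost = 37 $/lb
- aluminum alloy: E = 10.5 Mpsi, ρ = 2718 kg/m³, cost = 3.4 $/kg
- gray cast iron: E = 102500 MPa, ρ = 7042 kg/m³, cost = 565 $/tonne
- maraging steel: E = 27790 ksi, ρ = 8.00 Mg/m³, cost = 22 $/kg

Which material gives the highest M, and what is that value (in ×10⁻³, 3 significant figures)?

magnesium alloy, M = 1.91×10⁻³

Screen on constraints: cost ≤ 14 $/kg. Survivors: magnesium alloy, bronze, aluminum alloy, gray cast iron.
Putting every candidate on a common basis:
  magnesium alloy: E = 42.20 GPa, ρ = 1826 kg/m³
  bronze: E = 116.0 GPa, ρ = 8710 kg/m³
  aluminum alloy: E = 72.39 GPa, ρ = 2718 kg/m³
  gray cast iron: E = 102.5 GPa, ρ = 7042 kg/m³
  magnesium alloy: M = 1.91×10⁻³
  aluminum alloy: M = 1.53×10⁻³
  gray cast iron: M = 0.665×10⁻³
  bronze: M = 0.560×10⁻³
Magnesium alloy ranks first.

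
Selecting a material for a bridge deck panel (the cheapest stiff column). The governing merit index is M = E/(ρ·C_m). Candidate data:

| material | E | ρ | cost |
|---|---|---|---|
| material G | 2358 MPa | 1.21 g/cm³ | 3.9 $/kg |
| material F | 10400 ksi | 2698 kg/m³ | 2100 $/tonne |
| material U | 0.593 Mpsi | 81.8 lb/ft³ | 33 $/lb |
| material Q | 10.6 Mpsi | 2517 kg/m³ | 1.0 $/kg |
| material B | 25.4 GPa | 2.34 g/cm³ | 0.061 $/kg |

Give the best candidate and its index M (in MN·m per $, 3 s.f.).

Putting every candidate on a common basis:
  material G: E = 2.358 GPa, ρ = 1210 kg/m³, cost = 3.900 $/kg
  material F: E = 71.71 GPa, ρ = 2698 kg/m³, cost = 2.100 $/kg
  material U: E = 4.089 GPa, ρ = 1310 kg/m³, cost = 72.75 $/kg
  material Q: E = 73.08 GPa, ρ = 2517 kg/m³, cost = 1.000 $/kg
  material B: E = 25.40 GPa, ρ = 2340 kg/m³, cost = 0.06100 $/kg
  material B: M = 178 MN·m per $
  material Q: M = 29.0 MN·m per $
  material F: M = 12.7 MN·m per $
  material G: M = 0.500 MN·m per $
  material U: M = 0.0429 MN·m per $
Material B has the largest M.

material B, M = 178 MN·m per $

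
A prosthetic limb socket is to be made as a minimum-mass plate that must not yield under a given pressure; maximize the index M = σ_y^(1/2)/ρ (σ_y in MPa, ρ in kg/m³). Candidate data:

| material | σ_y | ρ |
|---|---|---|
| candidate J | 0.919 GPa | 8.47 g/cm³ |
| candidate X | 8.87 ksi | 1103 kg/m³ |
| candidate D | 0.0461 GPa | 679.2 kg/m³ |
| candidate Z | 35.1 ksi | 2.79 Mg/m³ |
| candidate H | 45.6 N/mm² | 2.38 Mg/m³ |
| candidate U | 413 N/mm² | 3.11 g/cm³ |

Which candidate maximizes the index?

Convert each candidate to consistent units, then evaluate M:
  candidate J: σ_y = 919.0 MPa, ρ = 8470 kg/m³
  candidate X: σ_y = 61.16 MPa, ρ = 1103 kg/m³
  candidate D: σ_y = 46.10 MPa, ρ = 679.2 kg/m³
  candidate Z: σ_y = 242.0 MPa, ρ = 2790 kg/m³
  candidate H: σ_y = 45.60 MPa, ρ = 2380 kg/m³
  candidate U: σ_y = 413.0 MPa, ρ = 3110 kg/m³
  candidate D: M = 10.0×10⁻³
  candidate X: M = 7.09×10⁻³
  candidate U: M = 6.53×10⁻³
  candidate Z: M = 5.58×10⁻³
  candidate J: M = 3.58×10⁻³
  candidate H: M = 2.84×10⁻³
The maximum is for candidate D.

candidate D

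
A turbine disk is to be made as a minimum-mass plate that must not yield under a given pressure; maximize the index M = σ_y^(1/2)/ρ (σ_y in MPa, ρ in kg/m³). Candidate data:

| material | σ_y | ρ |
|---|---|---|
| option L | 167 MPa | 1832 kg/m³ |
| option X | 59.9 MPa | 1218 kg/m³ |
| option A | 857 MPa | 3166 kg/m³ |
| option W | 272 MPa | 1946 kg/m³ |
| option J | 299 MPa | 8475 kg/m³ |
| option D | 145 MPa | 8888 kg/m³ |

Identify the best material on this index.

Computing M directly (units already consistent):
  option A: M = 9.25×10⁻³
  option W: M = 8.48×10⁻³
  option L: M = 7.05×10⁻³
  option X: M = 6.35×10⁻³
  option J: M = 2.04×10⁻³
  option D: M = 1.35×10⁻³
Option A has the largest M.

option A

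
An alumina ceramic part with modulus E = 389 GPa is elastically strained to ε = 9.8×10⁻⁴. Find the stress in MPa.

σ = E·ε = 389000 MPa × 9.8×10⁻⁴ = 381 MPa.

381 MPa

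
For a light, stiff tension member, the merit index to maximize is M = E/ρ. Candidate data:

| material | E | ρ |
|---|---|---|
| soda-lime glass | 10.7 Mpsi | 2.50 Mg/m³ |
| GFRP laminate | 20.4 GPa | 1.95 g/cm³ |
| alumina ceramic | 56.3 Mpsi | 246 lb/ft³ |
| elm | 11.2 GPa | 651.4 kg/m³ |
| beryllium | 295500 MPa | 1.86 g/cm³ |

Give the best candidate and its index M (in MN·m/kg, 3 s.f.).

beryllium, M = 159 MN·m/kg

Convert each candidate to consistent units, then evaluate M:
  soda-lime glass: E = 73.77 GPa, ρ = 2500 kg/m³
  GFRP laminate: E = 20.40 GPa, ρ = 1950 kg/m³
  alumina ceramic: E = 388.2 GPa, ρ = 3941 kg/m³
  elm: E = 11.20 GPa, ρ = 651.4 kg/m³
  beryllium: E = 295.5 GPa, ρ = 1860 kg/m³
  beryllium: M = 159 MN·m/kg
  alumina ceramic: M = 98.5 MN·m/kg
  soda-lime glass: M = 29.5 MN·m/kg
  elm: M = 17.2 MN·m/kg
  GFRP laminate: M = 10.5 MN·m/kg
Beryllium has the largest M.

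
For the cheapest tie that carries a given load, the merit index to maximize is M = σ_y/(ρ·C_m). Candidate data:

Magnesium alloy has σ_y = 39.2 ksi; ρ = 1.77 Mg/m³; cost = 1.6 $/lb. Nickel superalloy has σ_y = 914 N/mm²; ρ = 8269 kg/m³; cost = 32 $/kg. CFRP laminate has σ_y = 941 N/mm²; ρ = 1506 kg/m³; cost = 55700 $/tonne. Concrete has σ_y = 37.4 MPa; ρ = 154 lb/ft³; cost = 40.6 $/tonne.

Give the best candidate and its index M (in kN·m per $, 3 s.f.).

Convert each candidate to consistent units, then evaluate M:
  magnesium alloy: σ_y = 270.3 MPa, ρ = 1770 kg/m³, cost = 3.527 $/kg
  nickel superalloy: σ_y = 914.0 MPa, ρ = 8269 kg/m³, cost = 32.00 $/kg
  CFRP laminate: σ_y = 941.0 MPa, ρ = 1506 kg/m³, cost = 55.70 $/kg
  concrete: σ_y = 37.40 MPa, ρ = 2467 kg/m³, cost = 0.04060 $/kg
  concrete: M = 373 kN·m per $
  magnesium alloy: M = 43.3 kN·m per $
  CFRP laminate: M = 11.2 kN·m per $
  nickel superalloy: M = 3.45 kN·m per $
The maximum is for concrete.

concrete, M = 373 kN·m per $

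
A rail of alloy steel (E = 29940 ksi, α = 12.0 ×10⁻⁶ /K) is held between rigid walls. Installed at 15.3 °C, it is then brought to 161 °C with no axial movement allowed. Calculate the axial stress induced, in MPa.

E = 29940 ksi = 206.4 GPa.
ΔT = 145.7 K. Constrained thermal stress σ = E·α·ΔT = 206.4×10³ MPa × 12.0×10⁻⁶ × 145.7 = 361 MPa (compressive).

361 MPa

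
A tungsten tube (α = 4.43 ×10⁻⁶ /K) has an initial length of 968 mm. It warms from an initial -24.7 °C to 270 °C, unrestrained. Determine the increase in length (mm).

ΔT = 270 − (-24.7) = 294.7 K.
ΔL = α·L₀·ΔT = 4.43×10⁻⁶ × 968 mm × 294.7 K = 1.26 mm.

1.26 mm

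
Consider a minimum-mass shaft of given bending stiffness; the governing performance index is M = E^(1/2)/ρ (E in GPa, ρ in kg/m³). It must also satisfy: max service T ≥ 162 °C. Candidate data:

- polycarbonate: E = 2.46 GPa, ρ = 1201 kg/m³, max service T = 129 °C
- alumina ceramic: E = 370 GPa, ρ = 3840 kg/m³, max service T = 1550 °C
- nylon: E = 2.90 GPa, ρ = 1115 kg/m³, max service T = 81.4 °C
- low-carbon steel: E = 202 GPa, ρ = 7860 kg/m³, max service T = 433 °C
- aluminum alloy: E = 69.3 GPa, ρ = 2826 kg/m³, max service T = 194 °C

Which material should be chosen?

Screen on constraints: max service T ≥ 162 °C. Survivors: alumina ceramic, low-carbon steel, aluminum alloy.
Per-candidate index values:
  alumina ceramic: M = 5.01×10⁻³
  aluminum alloy: M = 2.95×10⁻³
  low-carbon steel: M = 1.81×10⁻³
The maximum is for alumina ceramic.

alumina ceramic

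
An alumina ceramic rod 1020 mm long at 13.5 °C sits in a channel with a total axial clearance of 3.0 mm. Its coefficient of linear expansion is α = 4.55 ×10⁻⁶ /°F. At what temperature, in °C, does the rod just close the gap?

373 °C

α = 4.55×10⁻⁶/°F × 9/5 = 8.19×10⁻⁶/K.
α·L₀·ΔT = 3.0 mm ⇒ ΔT = 3.0 / (8.19×10⁻⁶ × 1020.0) = 359.1 K.
T = 13.5 + 359.1 = 372.6 °C.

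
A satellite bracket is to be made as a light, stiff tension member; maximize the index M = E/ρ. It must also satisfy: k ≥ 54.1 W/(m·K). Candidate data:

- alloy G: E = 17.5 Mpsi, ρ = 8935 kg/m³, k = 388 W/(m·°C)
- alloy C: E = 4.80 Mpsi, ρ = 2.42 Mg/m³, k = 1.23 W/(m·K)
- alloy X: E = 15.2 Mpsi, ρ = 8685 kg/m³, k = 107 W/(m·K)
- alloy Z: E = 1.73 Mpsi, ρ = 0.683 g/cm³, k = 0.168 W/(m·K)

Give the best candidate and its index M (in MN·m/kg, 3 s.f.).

Screen on constraints: k ≥ 54.1 W/(m·K). Survivors: alloy G, alloy X.
Convert each candidate to consistent units, then evaluate M:
  alloy G: E = 120.7 GPa, ρ = 8935 kg/m³
  alloy X: E = 104.8 GPa, ρ = 8685 kg/m³
  alloy G: M = 13.5 MN·m/kg
  alloy X: M = 12.1 MN·m/kg
Alloy G ranks first.

alloy G, M = 13.5 MN·m/kg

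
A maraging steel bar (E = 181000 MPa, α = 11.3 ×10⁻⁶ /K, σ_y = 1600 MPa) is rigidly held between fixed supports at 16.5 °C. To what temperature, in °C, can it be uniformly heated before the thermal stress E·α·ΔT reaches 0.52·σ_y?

423 °C

E = 181000 MPa = 181.0 GPa.
E·α·ΔT = 832.0 MPa ⇒ ΔT = 832.0 / (181.0×10³ × 11.3×10⁻⁶) = 406.8 K.
T = 16.5 + 406.8 = 423.3 °C.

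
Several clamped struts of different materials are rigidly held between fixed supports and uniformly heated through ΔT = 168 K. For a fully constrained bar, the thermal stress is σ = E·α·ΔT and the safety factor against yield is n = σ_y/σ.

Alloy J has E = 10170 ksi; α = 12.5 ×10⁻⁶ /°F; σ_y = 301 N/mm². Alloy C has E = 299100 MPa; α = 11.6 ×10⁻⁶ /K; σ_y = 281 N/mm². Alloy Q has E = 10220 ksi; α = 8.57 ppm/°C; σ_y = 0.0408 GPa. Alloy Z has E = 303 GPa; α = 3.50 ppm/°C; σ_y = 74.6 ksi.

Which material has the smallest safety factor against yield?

alloy Q

Per material, after unit conversion:
  alloy J: E = 70.12, α = 22.5, σ_y = 301.0 → σ = 265 MPa, n = 1.14
  alloy C: E = 299.1, α = 11.6, σ_y = 281.0 → σ = 583 MPa, n = 0.482
  alloy Q: E = 70.46, α = 8.57, σ_y = 40.80 → σ = 101 MPa, n = 0.402
  alloy Z: E = 303.0, α = 3.50, σ_y = 514.3 → σ = 178 MPa, n = 2.89
Alloy Q has the lowest safety factor, n = 0.402.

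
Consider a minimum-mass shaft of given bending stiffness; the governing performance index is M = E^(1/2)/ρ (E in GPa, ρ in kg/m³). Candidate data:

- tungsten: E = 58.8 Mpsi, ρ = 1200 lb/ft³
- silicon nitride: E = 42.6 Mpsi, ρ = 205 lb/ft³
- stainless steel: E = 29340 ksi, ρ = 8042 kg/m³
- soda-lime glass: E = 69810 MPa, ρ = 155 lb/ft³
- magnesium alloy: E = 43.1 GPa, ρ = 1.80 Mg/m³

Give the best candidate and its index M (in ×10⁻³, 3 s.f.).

silicon nitride, M = 5.22×10⁻³

In SI units:
  tungsten: E = 405.4 GPa, ρ = 19220 kg/m³
  silicon nitride: E = 293.7 GPa, ρ = 3284 kg/m³
  stainless steel: E = 202.3 GPa, ρ = 8042 kg/m³
  soda-lime glass: E = 69.81 GPa, ρ = 2483 kg/m³
  magnesium alloy: E = 43.10 GPa, ρ = 1800 kg/m³
  silicon nitride: M = 5.22×10⁻³
  magnesium alloy: M = 3.65×10⁻³
  soda-lime glass: M = 3.37×10⁻³
  stainless steel: M = 1.77×10⁻³
  tungsten: M = 1.05×10⁻³
Silicon nitride has the largest M.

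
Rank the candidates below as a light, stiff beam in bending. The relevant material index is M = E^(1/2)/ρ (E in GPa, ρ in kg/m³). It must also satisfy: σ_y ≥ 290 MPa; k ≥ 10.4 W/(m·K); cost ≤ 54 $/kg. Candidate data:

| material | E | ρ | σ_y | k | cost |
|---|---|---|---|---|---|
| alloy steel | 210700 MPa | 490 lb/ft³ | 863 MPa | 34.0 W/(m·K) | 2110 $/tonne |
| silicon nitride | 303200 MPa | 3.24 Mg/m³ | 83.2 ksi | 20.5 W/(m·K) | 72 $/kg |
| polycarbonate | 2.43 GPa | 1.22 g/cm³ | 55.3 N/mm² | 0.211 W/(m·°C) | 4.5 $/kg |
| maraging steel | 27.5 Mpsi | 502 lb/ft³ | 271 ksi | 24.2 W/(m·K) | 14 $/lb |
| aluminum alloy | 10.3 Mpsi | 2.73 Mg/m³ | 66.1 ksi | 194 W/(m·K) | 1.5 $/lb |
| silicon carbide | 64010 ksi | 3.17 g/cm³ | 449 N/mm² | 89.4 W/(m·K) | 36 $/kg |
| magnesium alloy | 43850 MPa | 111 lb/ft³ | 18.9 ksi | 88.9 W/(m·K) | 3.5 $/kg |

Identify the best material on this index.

silicon carbide

Screen on constraints: σ_y ≥ 290 MPa; k ≥ 10.4 W/(m·K); cost ≤ 54 $/kg. Survivors: alloy steel, maraging steel, aluminum alloy, silicon carbide.
After converting to SI:
  alloy steel: E = 210.7 GPa, ρ = 7849 kg/m³
  maraging steel: E = 189.6 GPa, ρ = 8041 kg/m³
  aluminum alloy: E = 71.02 GPa, ρ = 2730 kg/m³
  silicon carbide: E = 441.3 GPa, ρ = 3170 kg/m³
  silicon carbide: M = 6.63×10⁻³
  aluminum alloy: M = 3.09×10⁻³
  alloy steel: M = 1.85×10⁻³
  maraging steel: M = 1.71×10⁻³
The maximum is for silicon carbide.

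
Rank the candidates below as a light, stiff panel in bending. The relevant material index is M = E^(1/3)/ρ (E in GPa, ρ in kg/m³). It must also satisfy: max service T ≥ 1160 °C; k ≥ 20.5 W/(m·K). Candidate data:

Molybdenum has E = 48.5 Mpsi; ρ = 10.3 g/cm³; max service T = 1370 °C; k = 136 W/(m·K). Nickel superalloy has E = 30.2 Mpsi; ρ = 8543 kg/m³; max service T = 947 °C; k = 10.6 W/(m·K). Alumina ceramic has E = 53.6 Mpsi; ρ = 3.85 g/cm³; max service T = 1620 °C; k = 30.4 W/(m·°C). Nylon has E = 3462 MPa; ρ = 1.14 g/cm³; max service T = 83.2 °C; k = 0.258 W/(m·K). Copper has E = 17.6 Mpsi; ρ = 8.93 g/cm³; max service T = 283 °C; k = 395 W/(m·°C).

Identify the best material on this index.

alumina ceramic

Screen on constraints: max service T ≥ 1160 °C; k ≥ 20.5 W/(m·K). Survivors: molybdenum, alumina ceramic.
After converting to SI:
  molybdenum: E = 334.4 GPa, ρ = 10300 kg/m³
  alumina ceramic: E = 369.6 GPa, ρ = 3850 kg/m³
  alumina ceramic: M = 1.86×10⁻³
  molybdenum: M = 0.674×10⁻³
Alumina ceramic has the largest M.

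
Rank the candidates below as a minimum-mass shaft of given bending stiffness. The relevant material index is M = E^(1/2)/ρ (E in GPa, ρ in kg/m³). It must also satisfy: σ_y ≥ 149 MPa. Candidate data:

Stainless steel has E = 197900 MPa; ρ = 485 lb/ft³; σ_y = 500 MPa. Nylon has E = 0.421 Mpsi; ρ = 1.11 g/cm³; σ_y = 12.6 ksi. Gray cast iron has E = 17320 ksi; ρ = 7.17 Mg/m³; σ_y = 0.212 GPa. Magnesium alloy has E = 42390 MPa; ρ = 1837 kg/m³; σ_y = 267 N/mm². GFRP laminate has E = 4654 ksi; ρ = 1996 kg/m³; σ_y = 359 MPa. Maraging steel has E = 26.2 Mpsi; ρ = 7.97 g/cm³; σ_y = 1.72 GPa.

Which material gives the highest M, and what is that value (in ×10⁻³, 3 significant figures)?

magnesium alloy, M = 3.54×10⁻³

Screen on constraints: σ_y ≥ 149 MPa. Survivors: stainless steel, gray cast iron, magnesium alloy, GFRP laminate, maraging steel.
Convert each candidate to consistent units, then evaluate M:
  stainless steel: E = 197.9 GPa, ρ = 7769 kg/m³
  gray cast iron: E = 119.4 GPa, ρ = 7170 kg/m³
  magnesium alloy: E = 42.39 GPa, ρ = 1837 kg/m³
  GFRP laminate: E = 32.09 GPa, ρ = 1996 kg/m³
  maraging steel: E = 180.6 GPa, ρ = 7970 kg/m³
  magnesium alloy: M = 3.54×10⁻³
  GFRP laminate: M = 2.84×10⁻³
  stainless steel: M = 1.81×10⁻³
  maraging steel: M = 1.69×10⁻³
  gray cast iron: M = 1.52×10⁻³
Highest index: magnesium alloy.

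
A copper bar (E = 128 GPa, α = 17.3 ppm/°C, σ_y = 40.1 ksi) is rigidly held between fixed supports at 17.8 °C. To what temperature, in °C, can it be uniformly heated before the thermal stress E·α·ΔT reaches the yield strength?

σ_y = 40.1 ksi = 276.5 MPa.
E·α·ΔT = 276.5 MPa ⇒ ΔT = 276.5 / (128.0×10³ × 17.3×10⁻⁶) = 124.9 K.
T = 17.8 + 124.9 = 142.7 °C.

143 °C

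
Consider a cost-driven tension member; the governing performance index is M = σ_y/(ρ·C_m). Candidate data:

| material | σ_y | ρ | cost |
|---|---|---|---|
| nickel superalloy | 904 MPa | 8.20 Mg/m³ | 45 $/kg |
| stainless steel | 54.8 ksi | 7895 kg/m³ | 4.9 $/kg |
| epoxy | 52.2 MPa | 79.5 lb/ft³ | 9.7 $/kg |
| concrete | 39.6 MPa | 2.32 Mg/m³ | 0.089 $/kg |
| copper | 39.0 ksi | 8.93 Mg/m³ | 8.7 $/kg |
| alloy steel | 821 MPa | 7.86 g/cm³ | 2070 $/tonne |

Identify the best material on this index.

concrete

Putting every candidate on a common basis:
  nickel superalloy: σ_y = 904.0 MPa, ρ = 8200 kg/m³, cost = 45.00 $/kg
  stainless steel: σ_y = 377.8 MPa, ρ = 7895 kg/m³, cost = 4.900 $/kg
  epoxy: σ_y = 52.20 MPa, ρ = 1273 kg/m³, cost = 9.700 $/kg
  concrete: σ_y = 39.60 MPa, ρ = 2320 kg/m³, cost = 0.08900 $/kg
  copper: σ_y = 268.9 MPa, ρ = 8930 kg/m³, cost = 8.700 $/kg
  alloy steel: σ_y = 821.0 MPa, ρ = 7860 kg/m³, cost = 2.070 $/kg
  concrete: M = 192 kN·m per $
  alloy steel: M = 50.5 kN·m per $
  stainless steel: M = 9.77 kN·m per $
  epoxy: M = 4.23 kN·m per $
  copper: M = 3.46 kN·m per $
  nickel superalloy: M = 2.45 kN·m per $
Concrete has the largest M.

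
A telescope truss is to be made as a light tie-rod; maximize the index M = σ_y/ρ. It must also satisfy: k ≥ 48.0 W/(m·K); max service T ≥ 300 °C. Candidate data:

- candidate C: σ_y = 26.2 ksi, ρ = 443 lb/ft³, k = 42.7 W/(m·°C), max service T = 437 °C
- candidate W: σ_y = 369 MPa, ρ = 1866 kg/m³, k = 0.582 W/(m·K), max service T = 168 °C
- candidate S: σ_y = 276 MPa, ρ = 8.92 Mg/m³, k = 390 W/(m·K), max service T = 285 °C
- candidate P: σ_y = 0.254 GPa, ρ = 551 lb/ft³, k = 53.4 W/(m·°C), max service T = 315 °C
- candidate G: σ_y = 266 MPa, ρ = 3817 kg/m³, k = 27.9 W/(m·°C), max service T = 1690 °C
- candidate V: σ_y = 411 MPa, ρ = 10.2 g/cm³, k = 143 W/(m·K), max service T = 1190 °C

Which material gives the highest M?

Screen on constraints: k ≥ 48.0 W/(m·K); max service T ≥ 300 °C. Survivors: candidate P, candidate V.
Normalizing units and computing the index:
  candidate P: σ_y = 254.0 MPa, ρ = 8826 kg/m³
  candidate V: σ_y = 411.0 MPa, ρ = 10200 kg/m³
  candidate V: M = 40.3 kN·m/kg
  candidate P: M = 28.8 kN·m/kg
Highest index: candidate V.

candidate V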